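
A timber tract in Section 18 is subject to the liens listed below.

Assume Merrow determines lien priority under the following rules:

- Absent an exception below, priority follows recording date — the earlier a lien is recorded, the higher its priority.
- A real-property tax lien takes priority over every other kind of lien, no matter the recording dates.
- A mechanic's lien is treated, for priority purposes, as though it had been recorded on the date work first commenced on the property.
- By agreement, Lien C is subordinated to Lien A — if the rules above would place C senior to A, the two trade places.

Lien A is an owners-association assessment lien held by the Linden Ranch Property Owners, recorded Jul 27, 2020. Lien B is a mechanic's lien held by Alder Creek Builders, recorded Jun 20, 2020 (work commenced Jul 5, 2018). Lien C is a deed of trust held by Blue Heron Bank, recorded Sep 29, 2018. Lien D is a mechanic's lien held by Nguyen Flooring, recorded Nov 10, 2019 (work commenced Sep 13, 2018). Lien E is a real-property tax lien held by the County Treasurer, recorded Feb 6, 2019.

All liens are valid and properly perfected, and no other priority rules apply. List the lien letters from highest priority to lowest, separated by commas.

E, B, D, A, C

Effective dates: B relates back to Jul 5, 2018 (work commenced); D's effective date is Sep 13, 2018, when work began.
E is a real-property tax lien and takes priority over every other lien.
The other liens, earliest effective date first: B (Jul 5, 2018), D (Sep 13, 2018), C (Sep 29, 2018), A (Jul 27, 2020).
The subordination applies — C was senior to A — so C and A swap.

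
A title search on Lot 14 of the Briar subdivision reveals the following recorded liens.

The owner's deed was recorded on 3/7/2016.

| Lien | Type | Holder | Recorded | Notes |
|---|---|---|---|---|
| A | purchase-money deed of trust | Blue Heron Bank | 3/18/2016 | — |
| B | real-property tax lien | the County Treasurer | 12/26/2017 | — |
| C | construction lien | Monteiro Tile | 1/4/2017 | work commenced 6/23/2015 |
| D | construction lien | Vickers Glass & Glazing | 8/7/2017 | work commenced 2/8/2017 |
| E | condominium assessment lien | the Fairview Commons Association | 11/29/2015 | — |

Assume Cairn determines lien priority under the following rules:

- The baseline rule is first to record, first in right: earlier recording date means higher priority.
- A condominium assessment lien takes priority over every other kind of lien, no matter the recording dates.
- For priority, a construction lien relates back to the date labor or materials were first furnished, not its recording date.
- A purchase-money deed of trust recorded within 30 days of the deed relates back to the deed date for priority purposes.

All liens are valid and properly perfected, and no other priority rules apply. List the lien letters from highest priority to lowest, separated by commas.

E, C, A, D, B

Effective dates after the stated exceptions: A relates back to the deed date 3/7/2016; C is treated as recorded 6/23/2015, the work-commencement date; D's effective date is 2/8/2017, when work began.
E, as a condominium assessment lien, has superpriority and ranks first.
Ordering the rest by effective date: C (6/23/2015), A (3/7/2016), D (2/8/2017), B (12/26/2017).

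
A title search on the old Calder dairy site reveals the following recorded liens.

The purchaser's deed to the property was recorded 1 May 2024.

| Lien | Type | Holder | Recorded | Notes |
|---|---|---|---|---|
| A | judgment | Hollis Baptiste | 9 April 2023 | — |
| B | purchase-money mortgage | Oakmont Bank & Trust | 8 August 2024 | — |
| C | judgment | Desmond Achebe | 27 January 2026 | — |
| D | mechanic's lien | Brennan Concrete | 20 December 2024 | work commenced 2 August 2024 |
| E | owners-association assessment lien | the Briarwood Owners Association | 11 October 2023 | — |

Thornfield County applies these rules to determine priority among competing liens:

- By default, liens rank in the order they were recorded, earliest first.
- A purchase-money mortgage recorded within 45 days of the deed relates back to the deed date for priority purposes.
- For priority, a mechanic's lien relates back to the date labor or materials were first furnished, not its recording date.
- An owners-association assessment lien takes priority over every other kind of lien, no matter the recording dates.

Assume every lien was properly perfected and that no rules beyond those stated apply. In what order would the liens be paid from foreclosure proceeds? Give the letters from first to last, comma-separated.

E, A, D, B, C

Effective dates after the stated exceptions: B missed the 45-day window (99 days after the deed), so its recording date stands; D is treated as recorded 2 August 2024, the work-commencement date.
E is an owners-association assessment lien and takes priority over every other lien.
Remaining liens by effective date: A (9 April 2023), D (2 August 2024), B (8 August 2024), C (27 January 2026).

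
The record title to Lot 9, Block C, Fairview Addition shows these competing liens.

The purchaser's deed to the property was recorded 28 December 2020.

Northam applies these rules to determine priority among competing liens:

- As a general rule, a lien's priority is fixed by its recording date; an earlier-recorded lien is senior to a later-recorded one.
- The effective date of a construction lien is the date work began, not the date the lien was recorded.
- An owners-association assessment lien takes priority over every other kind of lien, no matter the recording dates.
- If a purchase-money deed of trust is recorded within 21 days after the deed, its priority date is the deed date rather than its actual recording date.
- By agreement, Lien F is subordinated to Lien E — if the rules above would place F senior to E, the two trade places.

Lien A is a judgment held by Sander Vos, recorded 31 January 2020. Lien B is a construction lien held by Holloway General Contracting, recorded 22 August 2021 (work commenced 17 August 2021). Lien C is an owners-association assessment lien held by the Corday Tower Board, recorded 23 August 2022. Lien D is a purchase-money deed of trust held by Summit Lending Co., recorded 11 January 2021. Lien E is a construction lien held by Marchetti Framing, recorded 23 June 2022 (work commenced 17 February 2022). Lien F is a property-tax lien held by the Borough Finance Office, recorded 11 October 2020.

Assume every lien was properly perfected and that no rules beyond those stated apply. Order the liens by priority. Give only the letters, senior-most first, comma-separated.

First, effective dates: B relates back to 17 August 2021 (work commenced); D's effective date is the deed date, 28 December 2020; E relates back to 17 February 2022 (work commenced).
As an owners-association assessment lien, C is senior to every other lien.
Among the remaining liens, by effective date: A (31 January 2020), F (11 October 2020), D (28 December 2020), B (17 August 2021), E (17 February 2022).
The subordination applies — F was senior to E — so F and E swap.

C, A, E, D, B, F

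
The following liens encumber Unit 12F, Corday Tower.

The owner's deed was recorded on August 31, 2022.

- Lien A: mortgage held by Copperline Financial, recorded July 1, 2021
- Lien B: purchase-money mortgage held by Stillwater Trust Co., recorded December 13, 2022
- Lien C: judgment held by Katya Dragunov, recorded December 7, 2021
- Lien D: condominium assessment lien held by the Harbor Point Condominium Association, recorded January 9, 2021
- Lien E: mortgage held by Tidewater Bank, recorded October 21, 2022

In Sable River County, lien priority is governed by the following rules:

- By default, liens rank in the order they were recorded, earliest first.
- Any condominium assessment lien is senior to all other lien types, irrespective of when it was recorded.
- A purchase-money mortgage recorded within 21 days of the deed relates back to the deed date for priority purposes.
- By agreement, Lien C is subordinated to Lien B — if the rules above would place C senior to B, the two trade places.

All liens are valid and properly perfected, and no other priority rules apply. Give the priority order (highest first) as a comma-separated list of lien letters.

D, A, B, E, C

First, effective dates: B was recorded 104 days after the deed — beyond 21 days — so no relation-back applies.
As a condominium assessment lien, D is senior to every other lien.
Ordering the rest by effective date: A (July 1, 2021), C (December 7, 2021), E (October 21, 2022), B (December 13, 2022).
The subordination applies — C was senior to B — so C and B swap.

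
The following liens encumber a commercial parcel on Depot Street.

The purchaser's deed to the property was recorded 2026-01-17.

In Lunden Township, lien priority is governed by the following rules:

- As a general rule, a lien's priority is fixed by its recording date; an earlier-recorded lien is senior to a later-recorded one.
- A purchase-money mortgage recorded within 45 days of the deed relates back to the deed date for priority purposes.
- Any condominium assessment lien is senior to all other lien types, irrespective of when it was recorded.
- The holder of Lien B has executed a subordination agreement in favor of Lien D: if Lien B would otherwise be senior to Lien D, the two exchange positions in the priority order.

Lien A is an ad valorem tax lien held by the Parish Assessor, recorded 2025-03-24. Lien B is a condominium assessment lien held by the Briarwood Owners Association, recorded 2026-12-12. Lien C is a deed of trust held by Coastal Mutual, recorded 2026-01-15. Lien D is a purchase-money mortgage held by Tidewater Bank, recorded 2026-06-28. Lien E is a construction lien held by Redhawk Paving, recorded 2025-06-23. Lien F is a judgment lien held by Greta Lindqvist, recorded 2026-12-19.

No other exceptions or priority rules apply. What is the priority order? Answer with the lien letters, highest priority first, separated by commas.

Effective dates: D was recorded 162 days after the deed — beyond 45 days — so no relation-back applies.
B, as a condominium assessment lien, has superpriority and ranks first.
Ordering the rest by effective date: A (2025-03-24), E (2025-06-23), C (2026-01-15), D (2026-06-28), F (2026-12-19).
The subordination applies — B was senior to D — so B and D swap.

D, A, E, C, B, F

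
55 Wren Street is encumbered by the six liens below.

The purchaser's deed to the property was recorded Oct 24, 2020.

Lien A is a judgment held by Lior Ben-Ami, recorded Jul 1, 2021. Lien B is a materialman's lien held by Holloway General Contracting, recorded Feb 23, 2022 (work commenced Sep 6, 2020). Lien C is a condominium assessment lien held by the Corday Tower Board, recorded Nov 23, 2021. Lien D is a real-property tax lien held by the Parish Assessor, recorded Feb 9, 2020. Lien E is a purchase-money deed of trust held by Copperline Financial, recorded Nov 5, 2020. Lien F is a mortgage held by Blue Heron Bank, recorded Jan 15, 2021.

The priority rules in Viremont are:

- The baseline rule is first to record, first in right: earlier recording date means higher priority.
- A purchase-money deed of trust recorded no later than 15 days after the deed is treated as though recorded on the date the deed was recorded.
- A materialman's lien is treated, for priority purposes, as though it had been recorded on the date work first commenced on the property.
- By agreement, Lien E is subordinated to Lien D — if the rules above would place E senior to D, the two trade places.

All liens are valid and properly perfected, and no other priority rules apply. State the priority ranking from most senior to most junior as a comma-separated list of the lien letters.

D, B, E, F, A, C

Effective dates: B is treated as recorded Sep 6, 2020, the work-commencement date; E was recorded within the 15-day window, so its effective date is the deed date Oct 24, 2020.
Sorted by effective date: D (Feb 9, 2020), B (Sep 6, 2020), E (Oct 24, 2020), F (Jan 15, 2021), A (Jul 1, 2021), C (Nov 23, 2021).
E already ranks below D; the subordination has no effect.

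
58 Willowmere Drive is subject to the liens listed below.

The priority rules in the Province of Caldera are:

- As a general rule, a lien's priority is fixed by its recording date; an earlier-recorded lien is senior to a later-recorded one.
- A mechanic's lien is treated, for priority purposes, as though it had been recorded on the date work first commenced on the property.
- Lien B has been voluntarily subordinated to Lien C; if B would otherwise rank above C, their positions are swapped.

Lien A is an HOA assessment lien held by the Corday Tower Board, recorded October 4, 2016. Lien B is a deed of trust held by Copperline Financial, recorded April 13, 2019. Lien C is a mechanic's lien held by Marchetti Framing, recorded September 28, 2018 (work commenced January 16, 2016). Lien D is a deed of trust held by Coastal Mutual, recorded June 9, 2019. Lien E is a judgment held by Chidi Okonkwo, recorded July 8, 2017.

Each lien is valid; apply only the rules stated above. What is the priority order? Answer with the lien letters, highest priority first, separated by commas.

Effective dates: C relates back to January 16, 2016 (work commenced).
Ordering by effective date: C (January 16, 2016), A (October 4, 2016), E (July 8, 2017), B (April 13, 2019), D (June 9, 2019).
Since B is not senior to C, the subordination leaves the order unchanged.

C, A, E, B, D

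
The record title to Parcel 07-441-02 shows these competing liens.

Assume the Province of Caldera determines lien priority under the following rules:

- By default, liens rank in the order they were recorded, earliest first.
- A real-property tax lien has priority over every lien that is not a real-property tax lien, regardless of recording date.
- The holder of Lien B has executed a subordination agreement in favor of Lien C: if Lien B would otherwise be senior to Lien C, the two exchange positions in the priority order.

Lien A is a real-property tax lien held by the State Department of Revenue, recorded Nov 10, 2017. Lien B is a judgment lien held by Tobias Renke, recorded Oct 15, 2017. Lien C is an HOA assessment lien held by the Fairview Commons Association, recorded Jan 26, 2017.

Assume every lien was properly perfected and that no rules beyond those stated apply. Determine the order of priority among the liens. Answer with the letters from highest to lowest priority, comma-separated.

A, C, B

A, as a real-property tax lien, has superpriority and ranks first.
The other liens, earliest effective date first: C (Jan 26, 2017), B (Oct 15, 2017).
B already ranks below C; the subordination has no effect.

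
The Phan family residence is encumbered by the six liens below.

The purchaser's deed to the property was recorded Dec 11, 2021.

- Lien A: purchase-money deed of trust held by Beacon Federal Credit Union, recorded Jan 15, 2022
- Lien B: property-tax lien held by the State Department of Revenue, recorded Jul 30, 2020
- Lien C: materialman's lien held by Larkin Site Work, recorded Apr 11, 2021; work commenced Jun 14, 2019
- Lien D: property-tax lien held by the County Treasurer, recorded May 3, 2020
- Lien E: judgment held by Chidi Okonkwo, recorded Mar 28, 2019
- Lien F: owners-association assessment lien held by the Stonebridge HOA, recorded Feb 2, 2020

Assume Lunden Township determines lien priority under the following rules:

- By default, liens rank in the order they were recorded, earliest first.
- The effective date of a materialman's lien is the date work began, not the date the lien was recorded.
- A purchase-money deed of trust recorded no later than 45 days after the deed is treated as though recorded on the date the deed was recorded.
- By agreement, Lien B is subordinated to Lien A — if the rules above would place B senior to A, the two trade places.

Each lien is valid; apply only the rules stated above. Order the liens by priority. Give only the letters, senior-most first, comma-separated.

Effective dates: A was recorded within the 45-day window, so its effective date is the deed date Dec 11, 2021; C is treated as recorded Jun 14, 2019, the work-commencement date.
Sorted by effective date: E (Mar 28, 2019), C (Jun 14, 2019), F (Feb 2, 2020), D (May 3, 2020), B (Jul 30, 2020), A (Dec 11, 2021).
B is senior to A before the subordination, so the two trade places.

E, C, F, D, A, B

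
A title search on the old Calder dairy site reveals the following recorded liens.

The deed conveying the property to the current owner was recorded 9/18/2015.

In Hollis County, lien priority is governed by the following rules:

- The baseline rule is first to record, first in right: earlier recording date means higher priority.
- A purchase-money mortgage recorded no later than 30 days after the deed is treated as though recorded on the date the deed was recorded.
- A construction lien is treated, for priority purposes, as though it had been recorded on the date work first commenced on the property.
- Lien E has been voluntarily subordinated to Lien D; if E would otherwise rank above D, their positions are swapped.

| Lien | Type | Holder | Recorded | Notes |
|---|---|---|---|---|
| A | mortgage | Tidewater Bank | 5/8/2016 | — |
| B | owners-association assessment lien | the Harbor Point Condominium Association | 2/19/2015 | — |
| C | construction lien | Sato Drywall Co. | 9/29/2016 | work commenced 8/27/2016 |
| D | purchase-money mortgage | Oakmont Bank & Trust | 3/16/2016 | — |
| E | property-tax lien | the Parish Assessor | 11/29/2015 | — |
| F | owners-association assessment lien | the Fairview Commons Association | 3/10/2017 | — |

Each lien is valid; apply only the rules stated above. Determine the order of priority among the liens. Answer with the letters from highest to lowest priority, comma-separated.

B, D, E, A, C, F

Adjusting effective dates: C relates back to 8/27/2016 (work commenced); D was recorded 180 days after the deed — beyond 30 days — so no relation-back applies.
By effective date, earliest first: B (2/19/2015), E (11/29/2015), D (3/16/2016), A (5/8/2016), C (8/27/2016), F (3/10/2017).
The subordination applies — E was senior to D — so E and D swap.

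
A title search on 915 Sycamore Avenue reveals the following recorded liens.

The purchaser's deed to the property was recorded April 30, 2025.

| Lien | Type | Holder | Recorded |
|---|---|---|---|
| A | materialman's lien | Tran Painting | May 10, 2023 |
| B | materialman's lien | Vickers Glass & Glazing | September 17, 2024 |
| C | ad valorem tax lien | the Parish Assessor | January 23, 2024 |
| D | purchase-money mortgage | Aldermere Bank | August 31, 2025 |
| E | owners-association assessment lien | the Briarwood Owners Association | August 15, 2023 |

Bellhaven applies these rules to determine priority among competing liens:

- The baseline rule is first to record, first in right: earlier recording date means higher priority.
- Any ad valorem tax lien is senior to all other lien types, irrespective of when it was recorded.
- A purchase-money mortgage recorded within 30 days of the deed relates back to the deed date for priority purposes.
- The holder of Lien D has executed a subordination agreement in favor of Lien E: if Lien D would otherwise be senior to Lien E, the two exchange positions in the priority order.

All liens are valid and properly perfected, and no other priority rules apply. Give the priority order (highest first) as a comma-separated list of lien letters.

Adjusting effective dates: D was recorded 123 days after the deed — beyond 30 days — so no relation-back applies.
As an ad valorem tax lien, C is senior to every other lien.
Among the remaining liens, by effective date: A (May 10, 2023), E (August 15, 2023), B (September 17, 2024), D (August 31, 2025).
Since D is not senior to E, the subordination leaves the order unchanged.

C, A, E, B, D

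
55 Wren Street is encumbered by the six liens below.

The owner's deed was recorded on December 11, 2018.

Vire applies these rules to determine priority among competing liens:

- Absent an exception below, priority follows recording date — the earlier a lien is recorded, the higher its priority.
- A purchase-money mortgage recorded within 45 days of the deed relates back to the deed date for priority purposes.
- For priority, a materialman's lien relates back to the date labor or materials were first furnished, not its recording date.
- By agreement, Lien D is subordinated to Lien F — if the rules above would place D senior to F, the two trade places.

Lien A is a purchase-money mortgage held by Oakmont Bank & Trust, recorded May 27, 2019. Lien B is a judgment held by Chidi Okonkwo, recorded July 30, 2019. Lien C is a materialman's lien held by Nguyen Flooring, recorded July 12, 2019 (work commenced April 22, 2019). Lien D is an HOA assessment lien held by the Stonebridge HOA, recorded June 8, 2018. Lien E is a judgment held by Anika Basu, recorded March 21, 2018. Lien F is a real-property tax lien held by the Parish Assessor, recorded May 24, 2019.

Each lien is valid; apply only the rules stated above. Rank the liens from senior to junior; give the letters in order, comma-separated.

E, F, C, D, A, B

First, effective dates: A was recorded 167 days after the deed, outside the 45-day window, so it keeps its recording date; C is treated as recorded April 22, 2019, the work-commencement date.
Ordering by effective date: E (March 21, 2018), D (June 8, 2018), C (April 22, 2019), F (May 24, 2019), A (May 27, 2019), B (July 30, 2019).
D would otherwise be senior to F, so under the subordination agreement D and F exchange positions.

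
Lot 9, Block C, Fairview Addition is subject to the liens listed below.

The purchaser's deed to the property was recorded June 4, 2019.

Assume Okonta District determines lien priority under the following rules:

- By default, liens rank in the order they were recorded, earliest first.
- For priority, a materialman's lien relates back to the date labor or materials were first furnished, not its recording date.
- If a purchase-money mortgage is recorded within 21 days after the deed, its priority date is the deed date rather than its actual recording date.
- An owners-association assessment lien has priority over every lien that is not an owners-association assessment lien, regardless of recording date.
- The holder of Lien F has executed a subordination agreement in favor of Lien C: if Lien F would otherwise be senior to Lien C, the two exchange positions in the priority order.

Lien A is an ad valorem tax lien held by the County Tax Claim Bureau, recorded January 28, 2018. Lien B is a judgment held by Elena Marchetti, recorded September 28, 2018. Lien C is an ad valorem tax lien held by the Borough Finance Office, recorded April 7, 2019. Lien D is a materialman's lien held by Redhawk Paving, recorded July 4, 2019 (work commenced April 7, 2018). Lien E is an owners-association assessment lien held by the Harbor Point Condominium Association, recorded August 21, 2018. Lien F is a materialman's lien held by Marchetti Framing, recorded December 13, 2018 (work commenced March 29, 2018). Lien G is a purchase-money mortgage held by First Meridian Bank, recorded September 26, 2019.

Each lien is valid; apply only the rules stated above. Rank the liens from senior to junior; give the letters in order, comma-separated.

Adjusting effective dates: D relates back to April 7, 2018 (work commenced); F relates back to March 29, 2018 (work commenced); G missed the 21-day window (114 days after the deed), so its recording date stands.
E, as an owners-association assessment lien, has superpriority and ranks first.
Remaining liens by effective date: A (January 28, 2018), F (March 29, 2018), D (April 7, 2018), B (September 28, 2018), C (April 7, 2019), G (September 26, 2019).
Because F would otherwise rank above C, the subordination swaps them.

E, A, C, D, B, F, G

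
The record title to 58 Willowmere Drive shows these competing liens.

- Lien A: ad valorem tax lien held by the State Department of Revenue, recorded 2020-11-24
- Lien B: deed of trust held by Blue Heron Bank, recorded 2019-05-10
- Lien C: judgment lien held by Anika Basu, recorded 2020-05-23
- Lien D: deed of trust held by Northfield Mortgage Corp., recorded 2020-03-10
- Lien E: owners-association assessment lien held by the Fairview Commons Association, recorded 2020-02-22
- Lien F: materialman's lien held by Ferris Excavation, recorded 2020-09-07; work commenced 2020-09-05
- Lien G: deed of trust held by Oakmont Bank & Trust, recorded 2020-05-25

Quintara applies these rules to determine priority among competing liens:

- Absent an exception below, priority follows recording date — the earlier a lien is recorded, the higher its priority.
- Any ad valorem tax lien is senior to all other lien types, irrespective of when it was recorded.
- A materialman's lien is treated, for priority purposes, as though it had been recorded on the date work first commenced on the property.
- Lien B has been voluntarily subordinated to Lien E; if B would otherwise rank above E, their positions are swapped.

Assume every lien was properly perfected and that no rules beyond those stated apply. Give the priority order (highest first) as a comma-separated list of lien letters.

Effective dates: F relates back to 2020-09-05 (work commenced).
A is an ad valorem tax lien, so it outranks all other liens regardless of date.
Among the remaining liens, by effective date: B (2019-05-10), E (2020-02-22), D (2020-03-10), C (2020-05-23), G (2020-05-25), F (2020-09-05).
Because B would otherwise rank above E, the subordination swaps them.

A, E, B, D, C, G, F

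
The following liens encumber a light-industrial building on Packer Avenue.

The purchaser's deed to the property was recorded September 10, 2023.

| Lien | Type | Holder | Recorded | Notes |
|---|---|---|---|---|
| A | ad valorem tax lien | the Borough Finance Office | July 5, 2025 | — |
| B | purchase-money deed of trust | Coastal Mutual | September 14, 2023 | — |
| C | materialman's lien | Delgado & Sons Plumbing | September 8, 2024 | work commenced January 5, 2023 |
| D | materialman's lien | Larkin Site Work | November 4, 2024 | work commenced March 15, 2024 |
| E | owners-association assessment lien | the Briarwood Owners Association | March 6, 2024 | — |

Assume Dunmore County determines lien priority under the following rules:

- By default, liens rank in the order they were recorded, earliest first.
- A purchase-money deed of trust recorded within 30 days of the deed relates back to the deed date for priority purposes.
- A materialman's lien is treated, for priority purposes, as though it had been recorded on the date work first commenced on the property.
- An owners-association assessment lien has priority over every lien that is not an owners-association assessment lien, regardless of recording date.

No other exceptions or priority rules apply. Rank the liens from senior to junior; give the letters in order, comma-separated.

Adjusting effective dates: B was recorded within the 30-day window, so its effective date is the deed date September 10, 2023; C is treated as recorded January 5, 2023, the work-commencement date; D relates back to March 15, 2024 (work commenced).
As an owners-association assessment lien, E is senior to every other lien.
The other liens, earliest effective date first: C (January 5, 2023), B (September 10, 2023), D (March 15, 2024), A (July 5, 2025).

E, C, B, D, A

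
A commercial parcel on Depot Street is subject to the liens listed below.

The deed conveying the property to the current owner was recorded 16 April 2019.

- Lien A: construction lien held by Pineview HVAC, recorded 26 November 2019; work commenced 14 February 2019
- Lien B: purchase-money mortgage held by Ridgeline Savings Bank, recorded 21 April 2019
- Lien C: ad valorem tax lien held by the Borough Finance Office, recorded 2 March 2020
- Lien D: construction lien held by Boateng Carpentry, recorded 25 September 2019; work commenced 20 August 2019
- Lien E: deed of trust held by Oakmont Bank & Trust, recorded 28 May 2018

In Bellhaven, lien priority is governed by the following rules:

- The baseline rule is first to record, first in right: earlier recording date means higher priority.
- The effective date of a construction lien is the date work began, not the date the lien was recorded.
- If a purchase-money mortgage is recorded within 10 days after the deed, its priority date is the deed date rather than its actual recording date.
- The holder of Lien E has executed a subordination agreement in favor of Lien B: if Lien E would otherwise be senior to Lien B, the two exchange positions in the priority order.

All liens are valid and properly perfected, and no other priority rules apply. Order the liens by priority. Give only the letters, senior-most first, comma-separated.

B, A, E, D, C

First, effective dates: A is treated as recorded 14 February 2019, the work-commencement date; B relates back to the deed date 16 April 2019; D relates back to 20 August 2019 (work commenced).
Sorted by effective date: E (28 May 2018), A (14 February 2019), B (16 April 2019), D (20 August 2019), C (2 March 2020).
E is senior to B before the subordination, so the two trade places.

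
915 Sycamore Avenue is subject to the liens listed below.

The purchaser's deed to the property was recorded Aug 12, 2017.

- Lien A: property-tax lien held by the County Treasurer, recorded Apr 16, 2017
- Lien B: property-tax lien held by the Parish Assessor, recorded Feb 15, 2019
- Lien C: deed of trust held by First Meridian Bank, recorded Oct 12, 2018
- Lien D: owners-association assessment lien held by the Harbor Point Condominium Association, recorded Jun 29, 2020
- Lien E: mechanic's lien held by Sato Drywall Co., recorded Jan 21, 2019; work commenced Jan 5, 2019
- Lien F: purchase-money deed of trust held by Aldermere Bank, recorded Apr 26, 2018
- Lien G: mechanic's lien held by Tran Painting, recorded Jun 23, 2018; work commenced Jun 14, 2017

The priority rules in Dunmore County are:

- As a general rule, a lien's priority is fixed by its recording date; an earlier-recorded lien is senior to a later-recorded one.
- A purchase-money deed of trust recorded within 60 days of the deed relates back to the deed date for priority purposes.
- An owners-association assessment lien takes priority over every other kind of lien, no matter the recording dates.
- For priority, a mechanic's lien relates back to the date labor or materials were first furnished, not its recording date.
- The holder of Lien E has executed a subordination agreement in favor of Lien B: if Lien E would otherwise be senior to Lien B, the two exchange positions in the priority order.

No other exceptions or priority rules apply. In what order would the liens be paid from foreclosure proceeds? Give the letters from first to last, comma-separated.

D, A, G, F, C, B, E

Adjusting effective dates: E is treated as recorded Jan 5, 2019, the work-commencement date; F missed the 60-day window (257 days after the deed), so its recording date stands; G relates back to Jun 14, 2017 (work commenced).
D is an owners-association assessment lien, so it outranks all other liens regardless of date.
Remaining liens by effective date: A (Apr 16, 2017), G (Jun 14, 2017), F (Apr 26, 2018), C (Oct 12, 2018), E (Jan 5, 2019), B (Feb 15, 2019).
E would otherwise be senior to B, so under the subordination agreement E and B exchange positions.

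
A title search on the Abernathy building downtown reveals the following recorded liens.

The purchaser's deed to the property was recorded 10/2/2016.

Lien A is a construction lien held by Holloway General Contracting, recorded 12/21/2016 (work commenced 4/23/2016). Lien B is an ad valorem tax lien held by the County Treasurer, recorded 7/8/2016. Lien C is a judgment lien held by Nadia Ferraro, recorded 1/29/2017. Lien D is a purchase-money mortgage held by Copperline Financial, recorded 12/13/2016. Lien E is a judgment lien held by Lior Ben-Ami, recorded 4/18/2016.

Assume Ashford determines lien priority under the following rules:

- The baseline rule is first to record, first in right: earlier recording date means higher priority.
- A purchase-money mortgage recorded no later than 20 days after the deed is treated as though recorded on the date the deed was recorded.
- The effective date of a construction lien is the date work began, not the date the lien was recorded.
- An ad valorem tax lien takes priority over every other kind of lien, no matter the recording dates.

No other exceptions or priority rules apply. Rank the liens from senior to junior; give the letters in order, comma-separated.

B, E, A, D, C

First, effective dates: A's effective date is 4/23/2016, when work began; D missed the 20-day window (72 days after the deed), so its recording date stands.
B is an ad valorem tax lien and takes priority over every other lien.
Among the remaining liens, by effective date: E (4/18/2016), A (4/23/2016), D (12/13/2016), C (1/29/2017).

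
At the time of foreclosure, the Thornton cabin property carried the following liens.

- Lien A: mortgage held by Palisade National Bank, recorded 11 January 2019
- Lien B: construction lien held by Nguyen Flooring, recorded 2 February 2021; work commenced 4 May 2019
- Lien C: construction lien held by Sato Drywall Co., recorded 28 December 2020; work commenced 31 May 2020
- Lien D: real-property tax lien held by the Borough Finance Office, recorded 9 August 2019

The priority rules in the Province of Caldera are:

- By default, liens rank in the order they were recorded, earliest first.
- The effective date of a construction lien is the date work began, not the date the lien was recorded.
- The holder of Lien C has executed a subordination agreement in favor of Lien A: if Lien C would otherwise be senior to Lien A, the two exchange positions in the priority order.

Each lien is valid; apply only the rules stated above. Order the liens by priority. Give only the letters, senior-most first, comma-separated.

A, B, D, C

First, effective dates: B is treated as recorded 4 May 2019, the work-commencement date; C's effective date is 31 May 2020, when work began.
Sorted by effective date: A (11 January 2019), B (4 May 2019), D (9 August 2019), C (31 May 2020).
C already ranks below A; the subordination has no effect.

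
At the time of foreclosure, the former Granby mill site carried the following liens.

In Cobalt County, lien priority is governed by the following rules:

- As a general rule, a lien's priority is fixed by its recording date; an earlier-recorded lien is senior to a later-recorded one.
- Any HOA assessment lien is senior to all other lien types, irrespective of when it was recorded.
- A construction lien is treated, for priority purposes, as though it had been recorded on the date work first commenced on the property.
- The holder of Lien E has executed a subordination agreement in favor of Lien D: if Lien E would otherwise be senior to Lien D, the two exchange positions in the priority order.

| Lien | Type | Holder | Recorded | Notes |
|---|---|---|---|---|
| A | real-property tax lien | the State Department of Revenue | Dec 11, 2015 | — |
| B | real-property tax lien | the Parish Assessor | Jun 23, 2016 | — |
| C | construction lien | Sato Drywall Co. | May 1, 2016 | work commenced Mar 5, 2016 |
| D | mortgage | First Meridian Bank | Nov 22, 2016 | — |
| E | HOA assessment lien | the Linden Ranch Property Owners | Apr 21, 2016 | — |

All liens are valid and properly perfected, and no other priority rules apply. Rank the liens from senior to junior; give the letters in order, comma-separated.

Effective dates: C is treated as recorded Mar 5, 2016, the work-commencement date.
E is an HOA assessment lien, so it outranks all other liens regardless of date.
Remaining liens by effective date: A (Dec 11, 2015), C (Mar 5, 2016), B (Jun 23, 2016), D (Nov 22, 2016).
The subordination applies — E was senior to D — so E and D swap.

D, A, C, B, E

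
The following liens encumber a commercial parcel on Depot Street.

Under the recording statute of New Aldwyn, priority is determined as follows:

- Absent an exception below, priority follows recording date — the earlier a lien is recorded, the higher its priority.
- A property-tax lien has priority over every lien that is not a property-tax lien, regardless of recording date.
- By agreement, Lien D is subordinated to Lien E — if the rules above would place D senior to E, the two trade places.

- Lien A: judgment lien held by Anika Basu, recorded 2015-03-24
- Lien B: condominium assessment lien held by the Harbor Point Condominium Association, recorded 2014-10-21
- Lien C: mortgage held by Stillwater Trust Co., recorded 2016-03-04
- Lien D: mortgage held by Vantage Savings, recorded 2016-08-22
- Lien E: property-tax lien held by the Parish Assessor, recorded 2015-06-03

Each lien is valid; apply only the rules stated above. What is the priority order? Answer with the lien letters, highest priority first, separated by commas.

As a property-tax lien, E is senior to every other lien.
Ordering the rest by effective date: B (2014-10-21), A (2015-03-24), C (2016-03-04), D (2016-08-22).
D already ranks below E; the subordination has no effect.

E, B, A, C, D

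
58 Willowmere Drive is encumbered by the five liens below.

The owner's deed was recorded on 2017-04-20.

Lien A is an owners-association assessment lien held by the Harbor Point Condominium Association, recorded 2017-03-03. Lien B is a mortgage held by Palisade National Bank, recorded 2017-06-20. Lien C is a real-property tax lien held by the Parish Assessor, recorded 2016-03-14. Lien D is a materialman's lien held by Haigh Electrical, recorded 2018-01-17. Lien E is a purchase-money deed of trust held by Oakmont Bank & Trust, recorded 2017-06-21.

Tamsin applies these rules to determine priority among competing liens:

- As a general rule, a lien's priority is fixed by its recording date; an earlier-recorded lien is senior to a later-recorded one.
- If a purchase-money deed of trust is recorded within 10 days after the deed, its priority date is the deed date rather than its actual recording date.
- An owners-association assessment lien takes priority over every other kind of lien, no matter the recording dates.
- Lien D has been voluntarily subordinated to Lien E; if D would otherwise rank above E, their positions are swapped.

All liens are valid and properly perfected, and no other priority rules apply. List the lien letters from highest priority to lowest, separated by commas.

A, C, B, E, D

Adjusting effective dates: E was recorded 62 days after the deed, outside the 10-day window, so it keeps its recording date.
A, as an owners-association assessment lien, has superpriority and ranks first.
Ordering the rest by effective date: C (2016-03-14), B (2017-06-20), E (2017-06-21), D (2018-01-17).
Since D is not senior to E, the subordination leaves the order unchanged.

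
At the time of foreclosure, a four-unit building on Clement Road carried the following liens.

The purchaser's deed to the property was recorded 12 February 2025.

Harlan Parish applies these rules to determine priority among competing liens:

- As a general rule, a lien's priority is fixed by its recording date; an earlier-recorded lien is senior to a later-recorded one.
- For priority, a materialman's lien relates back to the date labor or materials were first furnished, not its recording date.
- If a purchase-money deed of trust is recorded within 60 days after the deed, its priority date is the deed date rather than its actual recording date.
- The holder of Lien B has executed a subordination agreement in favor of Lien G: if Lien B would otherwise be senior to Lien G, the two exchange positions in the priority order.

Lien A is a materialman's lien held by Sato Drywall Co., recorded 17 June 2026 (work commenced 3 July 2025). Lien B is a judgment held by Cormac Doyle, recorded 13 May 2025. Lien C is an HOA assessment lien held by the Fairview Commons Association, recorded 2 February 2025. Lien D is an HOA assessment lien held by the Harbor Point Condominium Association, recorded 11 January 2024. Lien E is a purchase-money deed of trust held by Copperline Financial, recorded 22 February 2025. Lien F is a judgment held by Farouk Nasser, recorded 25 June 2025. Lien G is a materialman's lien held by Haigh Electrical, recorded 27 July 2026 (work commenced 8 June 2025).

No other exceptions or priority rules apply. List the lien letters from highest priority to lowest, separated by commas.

First, effective dates: A's effective date is 3 July 2025, when work began; E's effective date is the deed date, 12 February 2025; G's effective date is 8 June 2025, when work began.
Ordering by effective date: D (11 January 2024), C (2 February 2025), E (12 February 2025), B (13 May 2025), G (8 June 2025), F (25 June 2025), A (3 July 2025).
B would otherwise be senior to G, so under the subordination agreement B and G exchange positions.

D, C, E, G, B, F, A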